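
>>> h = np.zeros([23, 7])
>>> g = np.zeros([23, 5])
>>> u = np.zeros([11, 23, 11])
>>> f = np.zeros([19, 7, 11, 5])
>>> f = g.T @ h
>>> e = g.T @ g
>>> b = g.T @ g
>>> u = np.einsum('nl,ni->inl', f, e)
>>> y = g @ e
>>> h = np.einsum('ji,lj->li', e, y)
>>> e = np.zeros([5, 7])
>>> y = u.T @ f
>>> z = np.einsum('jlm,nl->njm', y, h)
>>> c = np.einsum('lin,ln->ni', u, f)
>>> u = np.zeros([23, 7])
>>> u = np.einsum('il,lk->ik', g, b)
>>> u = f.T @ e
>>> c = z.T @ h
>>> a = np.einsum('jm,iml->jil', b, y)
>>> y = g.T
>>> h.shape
(23, 5)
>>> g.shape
(23, 5)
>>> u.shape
(7, 7)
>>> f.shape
(5, 7)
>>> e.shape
(5, 7)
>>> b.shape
(5, 5)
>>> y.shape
(5, 23)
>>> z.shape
(23, 7, 7)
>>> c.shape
(7, 7, 5)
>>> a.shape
(5, 7, 7)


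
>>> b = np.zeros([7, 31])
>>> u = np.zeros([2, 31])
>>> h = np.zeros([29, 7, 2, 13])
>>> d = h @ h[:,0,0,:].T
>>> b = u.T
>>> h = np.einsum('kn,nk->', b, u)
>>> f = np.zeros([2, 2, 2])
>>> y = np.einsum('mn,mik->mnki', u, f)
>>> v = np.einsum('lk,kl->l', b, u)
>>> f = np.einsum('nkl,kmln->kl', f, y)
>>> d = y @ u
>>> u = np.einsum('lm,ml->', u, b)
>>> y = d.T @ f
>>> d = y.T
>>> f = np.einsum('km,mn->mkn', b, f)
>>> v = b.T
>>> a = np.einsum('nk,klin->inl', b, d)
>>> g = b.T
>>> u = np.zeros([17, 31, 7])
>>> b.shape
(31, 2)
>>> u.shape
(17, 31, 7)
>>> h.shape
()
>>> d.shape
(2, 31, 2, 31)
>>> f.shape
(2, 31, 2)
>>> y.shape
(31, 2, 31, 2)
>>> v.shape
(2, 31)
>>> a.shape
(2, 31, 31)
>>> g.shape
(2, 31)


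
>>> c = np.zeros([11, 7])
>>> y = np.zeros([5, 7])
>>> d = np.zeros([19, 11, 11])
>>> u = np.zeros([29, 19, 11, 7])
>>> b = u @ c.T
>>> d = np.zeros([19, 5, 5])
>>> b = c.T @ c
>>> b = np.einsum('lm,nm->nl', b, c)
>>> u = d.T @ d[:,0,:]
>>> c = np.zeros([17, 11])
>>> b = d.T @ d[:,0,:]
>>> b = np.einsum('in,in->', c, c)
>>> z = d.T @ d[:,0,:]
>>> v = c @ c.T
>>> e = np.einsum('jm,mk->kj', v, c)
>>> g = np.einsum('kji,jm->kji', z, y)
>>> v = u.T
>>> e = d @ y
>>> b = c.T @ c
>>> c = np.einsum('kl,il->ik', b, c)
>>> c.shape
(17, 11)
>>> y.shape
(5, 7)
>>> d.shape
(19, 5, 5)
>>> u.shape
(5, 5, 5)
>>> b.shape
(11, 11)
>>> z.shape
(5, 5, 5)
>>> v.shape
(5, 5, 5)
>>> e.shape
(19, 5, 7)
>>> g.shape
(5, 5, 5)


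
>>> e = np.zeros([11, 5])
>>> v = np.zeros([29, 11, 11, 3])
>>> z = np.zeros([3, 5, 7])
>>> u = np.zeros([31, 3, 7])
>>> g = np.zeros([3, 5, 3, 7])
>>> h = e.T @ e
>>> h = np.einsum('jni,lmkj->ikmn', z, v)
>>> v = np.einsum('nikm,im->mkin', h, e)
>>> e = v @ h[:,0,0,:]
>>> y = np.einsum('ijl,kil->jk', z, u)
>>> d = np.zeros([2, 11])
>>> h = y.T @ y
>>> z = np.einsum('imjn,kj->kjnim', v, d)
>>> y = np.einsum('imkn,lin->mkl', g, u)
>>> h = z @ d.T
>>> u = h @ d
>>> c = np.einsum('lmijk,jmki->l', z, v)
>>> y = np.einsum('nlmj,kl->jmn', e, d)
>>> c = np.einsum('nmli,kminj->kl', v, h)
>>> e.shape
(5, 11, 11, 5)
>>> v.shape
(5, 11, 11, 7)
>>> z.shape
(2, 11, 7, 5, 11)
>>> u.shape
(2, 11, 7, 5, 11)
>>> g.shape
(3, 5, 3, 7)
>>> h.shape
(2, 11, 7, 5, 2)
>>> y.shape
(5, 11, 5)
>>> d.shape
(2, 11)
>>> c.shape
(2, 11)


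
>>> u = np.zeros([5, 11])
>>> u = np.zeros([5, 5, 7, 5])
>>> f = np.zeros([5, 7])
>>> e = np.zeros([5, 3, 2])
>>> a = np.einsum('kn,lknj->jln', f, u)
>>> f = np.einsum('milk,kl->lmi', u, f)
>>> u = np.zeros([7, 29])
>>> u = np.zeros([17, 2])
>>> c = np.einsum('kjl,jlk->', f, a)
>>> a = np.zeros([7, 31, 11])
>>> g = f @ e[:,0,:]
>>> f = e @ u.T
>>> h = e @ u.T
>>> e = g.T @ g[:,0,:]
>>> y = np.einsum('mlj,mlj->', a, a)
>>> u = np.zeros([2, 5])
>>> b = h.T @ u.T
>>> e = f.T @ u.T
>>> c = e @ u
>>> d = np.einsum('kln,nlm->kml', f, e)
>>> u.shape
(2, 5)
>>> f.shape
(5, 3, 17)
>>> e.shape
(17, 3, 2)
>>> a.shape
(7, 31, 11)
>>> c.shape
(17, 3, 5)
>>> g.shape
(7, 5, 2)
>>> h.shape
(5, 3, 17)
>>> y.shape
()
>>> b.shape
(17, 3, 2)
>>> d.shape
(5, 2, 3)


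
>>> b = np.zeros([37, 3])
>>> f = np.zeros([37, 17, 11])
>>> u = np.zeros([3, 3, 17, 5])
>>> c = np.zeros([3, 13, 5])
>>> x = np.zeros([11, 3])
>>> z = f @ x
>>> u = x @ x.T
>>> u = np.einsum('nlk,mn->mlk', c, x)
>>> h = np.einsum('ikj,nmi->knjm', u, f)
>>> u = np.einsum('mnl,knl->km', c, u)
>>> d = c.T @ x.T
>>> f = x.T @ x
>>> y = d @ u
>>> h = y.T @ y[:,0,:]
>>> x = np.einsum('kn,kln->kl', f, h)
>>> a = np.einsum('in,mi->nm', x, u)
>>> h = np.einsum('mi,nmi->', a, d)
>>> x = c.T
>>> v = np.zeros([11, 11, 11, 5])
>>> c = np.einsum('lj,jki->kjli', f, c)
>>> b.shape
(37, 3)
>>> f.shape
(3, 3)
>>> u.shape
(11, 3)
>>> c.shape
(13, 3, 3, 5)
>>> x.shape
(5, 13, 3)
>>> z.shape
(37, 17, 3)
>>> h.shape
()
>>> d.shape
(5, 13, 11)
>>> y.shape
(5, 13, 3)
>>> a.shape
(13, 11)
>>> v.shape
(11, 11, 11, 5)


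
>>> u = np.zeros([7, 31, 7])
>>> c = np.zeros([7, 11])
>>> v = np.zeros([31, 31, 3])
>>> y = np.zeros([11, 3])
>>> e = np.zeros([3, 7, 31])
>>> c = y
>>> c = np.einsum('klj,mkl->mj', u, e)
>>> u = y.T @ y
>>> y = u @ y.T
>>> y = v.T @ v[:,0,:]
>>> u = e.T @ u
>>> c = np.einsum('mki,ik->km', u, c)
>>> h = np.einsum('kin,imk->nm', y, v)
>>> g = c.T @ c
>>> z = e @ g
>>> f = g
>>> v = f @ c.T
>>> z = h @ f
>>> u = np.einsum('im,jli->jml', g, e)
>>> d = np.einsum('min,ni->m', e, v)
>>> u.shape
(3, 31, 7)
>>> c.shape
(7, 31)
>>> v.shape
(31, 7)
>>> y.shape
(3, 31, 3)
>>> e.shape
(3, 7, 31)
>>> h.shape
(3, 31)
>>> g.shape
(31, 31)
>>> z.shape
(3, 31)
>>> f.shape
(31, 31)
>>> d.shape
(3,)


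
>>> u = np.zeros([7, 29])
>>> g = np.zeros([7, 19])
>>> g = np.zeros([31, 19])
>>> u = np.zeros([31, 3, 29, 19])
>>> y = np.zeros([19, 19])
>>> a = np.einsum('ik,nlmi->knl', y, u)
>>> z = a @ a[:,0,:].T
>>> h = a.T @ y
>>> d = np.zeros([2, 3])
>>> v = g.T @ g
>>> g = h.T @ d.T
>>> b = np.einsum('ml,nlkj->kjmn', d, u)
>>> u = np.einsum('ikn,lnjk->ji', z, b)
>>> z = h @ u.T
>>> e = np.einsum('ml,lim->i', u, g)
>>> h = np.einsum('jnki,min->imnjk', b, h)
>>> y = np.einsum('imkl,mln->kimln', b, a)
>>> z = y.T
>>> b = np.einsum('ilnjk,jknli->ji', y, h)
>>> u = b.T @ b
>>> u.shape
(2, 2)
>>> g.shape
(19, 31, 2)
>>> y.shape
(2, 29, 19, 31, 3)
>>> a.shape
(19, 31, 3)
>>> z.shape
(3, 31, 19, 29, 2)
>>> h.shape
(31, 3, 19, 29, 2)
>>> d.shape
(2, 3)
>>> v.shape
(19, 19)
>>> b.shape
(31, 2)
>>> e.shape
(31,)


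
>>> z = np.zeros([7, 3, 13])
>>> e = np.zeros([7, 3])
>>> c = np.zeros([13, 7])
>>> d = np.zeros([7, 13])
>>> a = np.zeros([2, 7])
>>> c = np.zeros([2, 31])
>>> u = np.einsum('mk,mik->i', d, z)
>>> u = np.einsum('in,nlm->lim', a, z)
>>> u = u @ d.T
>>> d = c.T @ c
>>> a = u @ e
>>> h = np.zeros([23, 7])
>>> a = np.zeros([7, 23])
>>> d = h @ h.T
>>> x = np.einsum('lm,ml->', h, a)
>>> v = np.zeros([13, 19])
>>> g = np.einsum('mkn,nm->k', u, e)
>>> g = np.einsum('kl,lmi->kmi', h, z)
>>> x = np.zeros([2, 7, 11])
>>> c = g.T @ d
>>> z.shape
(7, 3, 13)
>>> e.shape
(7, 3)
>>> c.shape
(13, 3, 23)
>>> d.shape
(23, 23)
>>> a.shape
(7, 23)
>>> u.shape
(3, 2, 7)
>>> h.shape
(23, 7)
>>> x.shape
(2, 7, 11)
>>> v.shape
(13, 19)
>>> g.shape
(23, 3, 13)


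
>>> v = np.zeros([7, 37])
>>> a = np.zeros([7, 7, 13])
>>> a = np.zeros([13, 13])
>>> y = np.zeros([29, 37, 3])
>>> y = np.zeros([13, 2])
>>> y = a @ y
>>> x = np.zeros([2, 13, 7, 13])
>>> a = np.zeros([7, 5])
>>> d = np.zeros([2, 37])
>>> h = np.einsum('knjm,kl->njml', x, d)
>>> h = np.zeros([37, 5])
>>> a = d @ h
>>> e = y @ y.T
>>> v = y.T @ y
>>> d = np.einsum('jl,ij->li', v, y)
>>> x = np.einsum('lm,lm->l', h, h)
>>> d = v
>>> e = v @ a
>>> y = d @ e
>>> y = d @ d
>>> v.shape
(2, 2)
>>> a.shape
(2, 5)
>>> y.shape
(2, 2)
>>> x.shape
(37,)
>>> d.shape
(2, 2)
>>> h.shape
(37, 5)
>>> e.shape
(2, 5)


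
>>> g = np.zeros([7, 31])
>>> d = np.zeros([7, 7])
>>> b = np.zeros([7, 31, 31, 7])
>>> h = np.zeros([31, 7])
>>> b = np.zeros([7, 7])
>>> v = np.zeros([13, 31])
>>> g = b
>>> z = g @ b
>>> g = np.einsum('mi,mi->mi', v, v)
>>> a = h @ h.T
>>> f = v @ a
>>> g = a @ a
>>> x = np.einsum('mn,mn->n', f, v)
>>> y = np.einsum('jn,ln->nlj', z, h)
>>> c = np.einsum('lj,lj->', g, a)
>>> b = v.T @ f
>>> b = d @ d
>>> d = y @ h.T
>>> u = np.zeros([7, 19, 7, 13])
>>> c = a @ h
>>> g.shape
(31, 31)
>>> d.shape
(7, 31, 31)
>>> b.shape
(7, 7)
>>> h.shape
(31, 7)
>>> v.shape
(13, 31)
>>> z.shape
(7, 7)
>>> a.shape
(31, 31)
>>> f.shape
(13, 31)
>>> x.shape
(31,)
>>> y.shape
(7, 31, 7)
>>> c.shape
(31, 7)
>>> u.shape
(7, 19, 7, 13)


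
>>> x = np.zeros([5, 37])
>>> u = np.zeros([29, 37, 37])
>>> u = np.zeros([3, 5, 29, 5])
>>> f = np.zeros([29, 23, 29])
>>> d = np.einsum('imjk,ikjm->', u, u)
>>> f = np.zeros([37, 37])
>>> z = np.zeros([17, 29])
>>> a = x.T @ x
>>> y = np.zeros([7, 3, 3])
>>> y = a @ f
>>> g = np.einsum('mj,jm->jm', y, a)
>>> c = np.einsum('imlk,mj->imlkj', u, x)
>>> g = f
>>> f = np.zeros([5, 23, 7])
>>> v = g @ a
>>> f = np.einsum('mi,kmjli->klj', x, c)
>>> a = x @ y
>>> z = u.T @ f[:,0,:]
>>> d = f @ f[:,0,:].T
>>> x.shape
(5, 37)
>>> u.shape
(3, 5, 29, 5)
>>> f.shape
(3, 5, 29)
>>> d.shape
(3, 5, 3)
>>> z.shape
(5, 29, 5, 29)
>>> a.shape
(5, 37)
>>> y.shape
(37, 37)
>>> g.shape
(37, 37)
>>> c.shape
(3, 5, 29, 5, 37)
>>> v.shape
(37, 37)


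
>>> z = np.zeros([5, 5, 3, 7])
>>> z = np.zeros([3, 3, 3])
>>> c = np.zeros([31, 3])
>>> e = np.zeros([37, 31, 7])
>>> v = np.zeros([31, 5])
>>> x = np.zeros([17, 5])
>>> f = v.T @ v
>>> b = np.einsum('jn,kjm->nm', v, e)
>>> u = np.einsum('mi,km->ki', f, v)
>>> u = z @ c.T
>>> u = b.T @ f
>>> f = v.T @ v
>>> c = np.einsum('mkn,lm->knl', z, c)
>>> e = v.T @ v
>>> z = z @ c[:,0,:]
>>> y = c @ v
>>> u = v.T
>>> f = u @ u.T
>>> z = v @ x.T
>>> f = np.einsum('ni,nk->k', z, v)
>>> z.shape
(31, 17)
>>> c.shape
(3, 3, 31)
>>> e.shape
(5, 5)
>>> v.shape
(31, 5)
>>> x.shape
(17, 5)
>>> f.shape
(5,)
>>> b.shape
(5, 7)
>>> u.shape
(5, 31)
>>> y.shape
(3, 3, 5)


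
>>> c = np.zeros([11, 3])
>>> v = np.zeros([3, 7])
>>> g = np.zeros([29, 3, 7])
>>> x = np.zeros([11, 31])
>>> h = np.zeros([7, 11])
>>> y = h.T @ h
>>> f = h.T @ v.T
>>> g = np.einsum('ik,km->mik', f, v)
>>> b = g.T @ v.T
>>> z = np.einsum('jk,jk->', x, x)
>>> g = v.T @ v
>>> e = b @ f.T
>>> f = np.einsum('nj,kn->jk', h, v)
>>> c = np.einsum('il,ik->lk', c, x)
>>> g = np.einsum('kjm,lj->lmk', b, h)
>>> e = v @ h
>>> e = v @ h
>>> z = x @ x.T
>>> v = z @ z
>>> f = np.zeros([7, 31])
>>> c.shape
(3, 31)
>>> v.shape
(11, 11)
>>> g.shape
(7, 3, 3)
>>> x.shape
(11, 31)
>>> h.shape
(7, 11)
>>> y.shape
(11, 11)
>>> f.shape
(7, 31)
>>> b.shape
(3, 11, 3)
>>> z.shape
(11, 11)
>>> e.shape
(3, 11)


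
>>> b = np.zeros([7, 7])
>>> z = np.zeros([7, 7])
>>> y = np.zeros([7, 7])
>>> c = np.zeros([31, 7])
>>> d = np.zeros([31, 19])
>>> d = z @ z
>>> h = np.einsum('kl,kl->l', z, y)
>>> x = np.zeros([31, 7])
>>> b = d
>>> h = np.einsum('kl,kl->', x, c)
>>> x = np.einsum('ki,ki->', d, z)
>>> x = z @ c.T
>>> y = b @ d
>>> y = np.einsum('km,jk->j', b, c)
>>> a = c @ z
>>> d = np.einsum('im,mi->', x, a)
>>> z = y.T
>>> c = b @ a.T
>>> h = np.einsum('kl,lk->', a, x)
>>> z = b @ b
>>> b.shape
(7, 7)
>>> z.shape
(7, 7)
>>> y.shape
(31,)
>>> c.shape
(7, 31)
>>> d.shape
()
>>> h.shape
()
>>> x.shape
(7, 31)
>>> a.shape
(31, 7)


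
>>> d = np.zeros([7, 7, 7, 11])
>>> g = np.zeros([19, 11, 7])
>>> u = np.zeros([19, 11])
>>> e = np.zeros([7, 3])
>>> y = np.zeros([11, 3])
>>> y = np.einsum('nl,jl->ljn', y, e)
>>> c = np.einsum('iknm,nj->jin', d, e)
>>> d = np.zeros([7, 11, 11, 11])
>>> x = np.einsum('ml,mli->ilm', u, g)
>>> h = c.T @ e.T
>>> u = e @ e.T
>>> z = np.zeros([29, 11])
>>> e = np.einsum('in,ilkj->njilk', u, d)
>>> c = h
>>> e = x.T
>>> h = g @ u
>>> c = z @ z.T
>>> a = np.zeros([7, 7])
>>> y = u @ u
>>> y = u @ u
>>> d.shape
(7, 11, 11, 11)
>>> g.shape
(19, 11, 7)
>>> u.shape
(7, 7)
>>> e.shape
(19, 11, 7)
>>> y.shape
(7, 7)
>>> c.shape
(29, 29)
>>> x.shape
(7, 11, 19)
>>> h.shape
(19, 11, 7)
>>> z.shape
(29, 11)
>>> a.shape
(7, 7)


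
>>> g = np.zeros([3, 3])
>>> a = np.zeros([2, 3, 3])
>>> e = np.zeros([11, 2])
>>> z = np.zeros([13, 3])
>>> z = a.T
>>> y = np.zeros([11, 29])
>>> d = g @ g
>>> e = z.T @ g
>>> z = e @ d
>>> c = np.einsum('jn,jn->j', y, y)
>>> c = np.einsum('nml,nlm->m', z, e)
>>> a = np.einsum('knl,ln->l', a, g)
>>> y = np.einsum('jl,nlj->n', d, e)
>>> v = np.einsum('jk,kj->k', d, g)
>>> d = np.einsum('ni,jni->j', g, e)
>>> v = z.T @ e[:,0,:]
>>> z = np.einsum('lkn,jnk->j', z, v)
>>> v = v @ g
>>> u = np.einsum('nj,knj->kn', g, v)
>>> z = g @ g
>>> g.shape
(3, 3)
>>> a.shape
(3,)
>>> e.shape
(2, 3, 3)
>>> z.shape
(3, 3)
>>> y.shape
(2,)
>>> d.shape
(2,)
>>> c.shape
(3,)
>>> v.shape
(3, 3, 3)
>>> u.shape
(3, 3)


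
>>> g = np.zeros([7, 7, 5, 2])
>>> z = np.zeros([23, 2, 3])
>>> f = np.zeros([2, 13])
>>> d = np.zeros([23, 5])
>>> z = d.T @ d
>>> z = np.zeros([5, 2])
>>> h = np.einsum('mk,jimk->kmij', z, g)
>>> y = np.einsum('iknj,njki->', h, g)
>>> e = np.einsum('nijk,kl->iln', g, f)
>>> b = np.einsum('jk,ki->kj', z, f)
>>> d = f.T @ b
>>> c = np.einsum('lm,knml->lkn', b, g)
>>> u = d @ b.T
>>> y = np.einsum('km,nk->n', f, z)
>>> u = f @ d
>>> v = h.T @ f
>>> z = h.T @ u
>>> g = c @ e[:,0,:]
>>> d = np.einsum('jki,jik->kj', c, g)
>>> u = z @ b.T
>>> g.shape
(2, 7, 7)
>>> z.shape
(7, 7, 5, 5)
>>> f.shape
(2, 13)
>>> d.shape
(7, 2)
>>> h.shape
(2, 5, 7, 7)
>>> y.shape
(5,)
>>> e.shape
(7, 13, 7)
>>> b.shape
(2, 5)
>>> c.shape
(2, 7, 7)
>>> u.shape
(7, 7, 5, 2)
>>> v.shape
(7, 7, 5, 13)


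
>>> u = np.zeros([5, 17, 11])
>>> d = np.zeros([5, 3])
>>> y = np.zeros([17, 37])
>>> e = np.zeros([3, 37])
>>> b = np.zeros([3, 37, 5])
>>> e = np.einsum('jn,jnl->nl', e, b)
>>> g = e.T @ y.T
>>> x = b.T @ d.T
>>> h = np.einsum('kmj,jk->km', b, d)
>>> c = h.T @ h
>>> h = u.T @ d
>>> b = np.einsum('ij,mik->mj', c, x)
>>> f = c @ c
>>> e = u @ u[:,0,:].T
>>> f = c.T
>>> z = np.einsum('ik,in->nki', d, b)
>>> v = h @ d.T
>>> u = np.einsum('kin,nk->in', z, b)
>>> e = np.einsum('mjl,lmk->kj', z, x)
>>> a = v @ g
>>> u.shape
(3, 5)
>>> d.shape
(5, 3)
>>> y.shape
(17, 37)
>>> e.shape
(5, 3)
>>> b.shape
(5, 37)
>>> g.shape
(5, 17)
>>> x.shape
(5, 37, 5)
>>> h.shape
(11, 17, 3)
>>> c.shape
(37, 37)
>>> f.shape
(37, 37)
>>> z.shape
(37, 3, 5)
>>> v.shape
(11, 17, 5)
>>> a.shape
(11, 17, 17)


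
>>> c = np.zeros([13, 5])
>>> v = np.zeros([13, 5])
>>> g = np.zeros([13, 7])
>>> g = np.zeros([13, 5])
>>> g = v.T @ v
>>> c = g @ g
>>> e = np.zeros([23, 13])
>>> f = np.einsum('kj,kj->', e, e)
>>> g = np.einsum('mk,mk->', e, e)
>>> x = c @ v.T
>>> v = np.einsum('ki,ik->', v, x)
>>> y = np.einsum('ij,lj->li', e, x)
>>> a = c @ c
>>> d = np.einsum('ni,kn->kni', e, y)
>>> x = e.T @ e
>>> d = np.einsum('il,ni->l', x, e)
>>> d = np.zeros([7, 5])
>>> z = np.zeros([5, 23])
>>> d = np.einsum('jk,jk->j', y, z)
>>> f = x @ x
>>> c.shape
(5, 5)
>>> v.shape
()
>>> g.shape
()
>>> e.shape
(23, 13)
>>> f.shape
(13, 13)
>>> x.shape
(13, 13)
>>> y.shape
(5, 23)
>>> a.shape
(5, 5)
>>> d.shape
(5,)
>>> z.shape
(5, 23)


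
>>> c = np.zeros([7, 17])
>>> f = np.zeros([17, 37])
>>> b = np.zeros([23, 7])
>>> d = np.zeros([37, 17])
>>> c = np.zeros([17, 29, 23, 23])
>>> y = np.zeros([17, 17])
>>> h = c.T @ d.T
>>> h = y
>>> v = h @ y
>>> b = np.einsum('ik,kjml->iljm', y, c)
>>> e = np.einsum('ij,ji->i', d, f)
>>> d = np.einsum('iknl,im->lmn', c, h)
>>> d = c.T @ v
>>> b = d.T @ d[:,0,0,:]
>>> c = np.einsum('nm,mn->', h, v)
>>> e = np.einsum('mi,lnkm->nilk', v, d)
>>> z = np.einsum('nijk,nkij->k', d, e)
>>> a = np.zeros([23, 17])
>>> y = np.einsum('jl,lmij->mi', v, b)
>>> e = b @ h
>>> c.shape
()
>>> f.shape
(17, 37)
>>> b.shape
(17, 29, 23, 17)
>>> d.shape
(23, 23, 29, 17)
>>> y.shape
(29, 23)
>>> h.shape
(17, 17)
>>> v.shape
(17, 17)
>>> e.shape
(17, 29, 23, 17)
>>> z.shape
(17,)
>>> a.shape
(23, 17)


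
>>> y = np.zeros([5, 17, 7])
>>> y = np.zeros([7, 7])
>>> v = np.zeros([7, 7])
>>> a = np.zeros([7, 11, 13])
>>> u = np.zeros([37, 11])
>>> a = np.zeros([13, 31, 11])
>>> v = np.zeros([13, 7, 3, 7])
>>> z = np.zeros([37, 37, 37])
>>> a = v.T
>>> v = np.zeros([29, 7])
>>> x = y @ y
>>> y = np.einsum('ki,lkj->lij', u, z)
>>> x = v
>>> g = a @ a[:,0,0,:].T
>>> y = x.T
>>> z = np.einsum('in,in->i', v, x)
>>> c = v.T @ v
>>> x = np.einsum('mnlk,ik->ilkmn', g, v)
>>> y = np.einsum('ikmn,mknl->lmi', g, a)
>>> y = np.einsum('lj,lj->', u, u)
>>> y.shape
()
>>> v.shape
(29, 7)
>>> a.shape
(7, 3, 7, 13)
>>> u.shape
(37, 11)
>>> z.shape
(29,)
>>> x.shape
(29, 7, 7, 7, 3)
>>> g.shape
(7, 3, 7, 7)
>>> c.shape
(7, 7)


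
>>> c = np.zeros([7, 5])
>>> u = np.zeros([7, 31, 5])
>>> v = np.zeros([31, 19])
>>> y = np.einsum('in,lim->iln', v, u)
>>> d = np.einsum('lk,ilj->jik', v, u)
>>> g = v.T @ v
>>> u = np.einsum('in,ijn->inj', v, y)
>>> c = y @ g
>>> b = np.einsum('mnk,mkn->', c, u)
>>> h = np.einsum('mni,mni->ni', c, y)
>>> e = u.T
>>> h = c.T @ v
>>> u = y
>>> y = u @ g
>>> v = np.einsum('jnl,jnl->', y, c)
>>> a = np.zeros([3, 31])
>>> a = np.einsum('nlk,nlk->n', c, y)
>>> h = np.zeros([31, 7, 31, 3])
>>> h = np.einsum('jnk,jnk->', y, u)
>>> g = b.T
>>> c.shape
(31, 7, 19)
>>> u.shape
(31, 7, 19)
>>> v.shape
()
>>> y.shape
(31, 7, 19)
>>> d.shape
(5, 7, 19)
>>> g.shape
()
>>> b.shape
()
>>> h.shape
()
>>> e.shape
(7, 19, 31)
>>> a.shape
(31,)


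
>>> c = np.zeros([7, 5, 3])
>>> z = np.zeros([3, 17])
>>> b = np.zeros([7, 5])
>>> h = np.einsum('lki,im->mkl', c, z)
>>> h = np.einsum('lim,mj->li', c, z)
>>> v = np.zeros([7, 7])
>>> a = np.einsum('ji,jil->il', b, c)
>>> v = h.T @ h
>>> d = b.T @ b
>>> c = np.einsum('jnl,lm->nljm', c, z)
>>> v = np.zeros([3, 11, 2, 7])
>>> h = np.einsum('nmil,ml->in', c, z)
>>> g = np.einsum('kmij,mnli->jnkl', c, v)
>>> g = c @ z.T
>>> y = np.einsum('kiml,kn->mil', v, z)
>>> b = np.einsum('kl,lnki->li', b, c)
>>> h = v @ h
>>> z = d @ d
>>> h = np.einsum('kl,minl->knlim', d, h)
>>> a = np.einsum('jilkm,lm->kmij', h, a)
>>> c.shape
(5, 3, 7, 17)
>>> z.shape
(5, 5)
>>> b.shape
(5, 17)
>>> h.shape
(5, 2, 5, 11, 3)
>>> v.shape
(3, 11, 2, 7)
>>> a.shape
(11, 3, 2, 5)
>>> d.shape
(5, 5)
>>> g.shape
(5, 3, 7, 3)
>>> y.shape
(2, 11, 7)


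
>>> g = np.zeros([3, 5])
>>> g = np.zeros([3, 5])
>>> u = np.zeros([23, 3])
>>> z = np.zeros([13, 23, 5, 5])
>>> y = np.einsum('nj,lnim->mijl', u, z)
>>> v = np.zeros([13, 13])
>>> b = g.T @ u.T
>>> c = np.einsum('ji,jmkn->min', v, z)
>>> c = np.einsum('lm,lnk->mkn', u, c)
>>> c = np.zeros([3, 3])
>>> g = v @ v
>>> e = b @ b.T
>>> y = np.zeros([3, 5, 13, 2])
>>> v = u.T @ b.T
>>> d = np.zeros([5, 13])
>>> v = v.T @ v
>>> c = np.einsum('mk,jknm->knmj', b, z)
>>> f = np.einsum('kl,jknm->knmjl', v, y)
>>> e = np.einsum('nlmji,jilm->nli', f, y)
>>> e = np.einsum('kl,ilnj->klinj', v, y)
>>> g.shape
(13, 13)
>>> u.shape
(23, 3)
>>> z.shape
(13, 23, 5, 5)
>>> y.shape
(3, 5, 13, 2)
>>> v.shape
(5, 5)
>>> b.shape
(5, 23)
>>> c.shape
(23, 5, 5, 13)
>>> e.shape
(5, 5, 3, 13, 2)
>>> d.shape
(5, 13)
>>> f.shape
(5, 13, 2, 3, 5)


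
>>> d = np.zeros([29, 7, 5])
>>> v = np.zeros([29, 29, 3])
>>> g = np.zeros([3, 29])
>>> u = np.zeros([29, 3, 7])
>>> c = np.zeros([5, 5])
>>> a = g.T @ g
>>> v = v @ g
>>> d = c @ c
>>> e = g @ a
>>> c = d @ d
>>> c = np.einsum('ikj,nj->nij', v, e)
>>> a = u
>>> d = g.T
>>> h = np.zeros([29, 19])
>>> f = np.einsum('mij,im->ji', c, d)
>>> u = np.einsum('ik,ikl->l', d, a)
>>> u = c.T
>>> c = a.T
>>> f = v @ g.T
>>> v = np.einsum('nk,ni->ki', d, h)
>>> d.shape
(29, 3)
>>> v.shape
(3, 19)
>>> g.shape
(3, 29)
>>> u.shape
(29, 29, 3)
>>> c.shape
(7, 3, 29)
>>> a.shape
(29, 3, 7)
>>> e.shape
(3, 29)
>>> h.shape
(29, 19)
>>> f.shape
(29, 29, 3)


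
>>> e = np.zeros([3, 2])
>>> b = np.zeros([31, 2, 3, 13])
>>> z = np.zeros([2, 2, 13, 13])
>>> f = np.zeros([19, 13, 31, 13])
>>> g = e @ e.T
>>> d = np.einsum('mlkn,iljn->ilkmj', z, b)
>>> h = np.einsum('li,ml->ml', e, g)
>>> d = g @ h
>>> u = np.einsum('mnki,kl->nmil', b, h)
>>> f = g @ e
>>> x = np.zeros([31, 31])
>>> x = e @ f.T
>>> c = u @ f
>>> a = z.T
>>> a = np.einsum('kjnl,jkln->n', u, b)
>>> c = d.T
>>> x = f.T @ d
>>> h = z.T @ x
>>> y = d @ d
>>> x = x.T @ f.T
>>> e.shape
(3, 2)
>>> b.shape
(31, 2, 3, 13)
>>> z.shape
(2, 2, 13, 13)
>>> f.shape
(3, 2)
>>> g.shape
(3, 3)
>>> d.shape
(3, 3)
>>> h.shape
(13, 13, 2, 3)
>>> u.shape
(2, 31, 13, 3)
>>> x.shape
(3, 3)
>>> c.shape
(3, 3)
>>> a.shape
(13,)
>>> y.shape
(3, 3)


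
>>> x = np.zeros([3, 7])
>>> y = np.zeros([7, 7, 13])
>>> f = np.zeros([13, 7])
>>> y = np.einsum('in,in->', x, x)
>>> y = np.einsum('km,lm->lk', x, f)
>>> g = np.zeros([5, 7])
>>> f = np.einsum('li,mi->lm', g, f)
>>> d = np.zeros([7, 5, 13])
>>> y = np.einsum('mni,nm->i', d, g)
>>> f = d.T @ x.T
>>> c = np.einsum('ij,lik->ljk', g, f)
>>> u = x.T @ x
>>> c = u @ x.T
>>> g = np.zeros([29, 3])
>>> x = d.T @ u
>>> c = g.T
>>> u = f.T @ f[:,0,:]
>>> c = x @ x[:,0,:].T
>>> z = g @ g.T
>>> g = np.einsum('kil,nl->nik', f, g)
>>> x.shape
(13, 5, 7)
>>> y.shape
(13,)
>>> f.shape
(13, 5, 3)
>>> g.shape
(29, 5, 13)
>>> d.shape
(7, 5, 13)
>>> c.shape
(13, 5, 13)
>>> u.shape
(3, 5, 3)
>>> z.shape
(29, 29)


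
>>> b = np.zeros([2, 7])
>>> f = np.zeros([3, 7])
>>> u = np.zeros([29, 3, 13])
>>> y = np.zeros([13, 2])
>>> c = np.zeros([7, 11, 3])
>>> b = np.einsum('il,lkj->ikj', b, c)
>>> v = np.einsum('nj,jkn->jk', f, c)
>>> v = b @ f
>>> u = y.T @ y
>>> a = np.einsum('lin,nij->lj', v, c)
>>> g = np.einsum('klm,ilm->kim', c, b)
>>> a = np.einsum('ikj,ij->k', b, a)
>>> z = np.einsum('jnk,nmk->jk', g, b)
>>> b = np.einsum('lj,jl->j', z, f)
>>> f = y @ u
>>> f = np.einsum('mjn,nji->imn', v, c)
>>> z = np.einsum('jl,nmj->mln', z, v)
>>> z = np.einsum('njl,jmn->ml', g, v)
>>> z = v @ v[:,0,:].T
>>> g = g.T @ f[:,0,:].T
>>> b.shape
(3,)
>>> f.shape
(3, 2, 7)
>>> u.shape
(2, 2)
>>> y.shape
(13, 2)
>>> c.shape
(7, 11, 3)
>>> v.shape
(2, 11, 7)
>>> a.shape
(11,)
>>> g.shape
(3, 2, 3)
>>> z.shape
(2, 11, 2)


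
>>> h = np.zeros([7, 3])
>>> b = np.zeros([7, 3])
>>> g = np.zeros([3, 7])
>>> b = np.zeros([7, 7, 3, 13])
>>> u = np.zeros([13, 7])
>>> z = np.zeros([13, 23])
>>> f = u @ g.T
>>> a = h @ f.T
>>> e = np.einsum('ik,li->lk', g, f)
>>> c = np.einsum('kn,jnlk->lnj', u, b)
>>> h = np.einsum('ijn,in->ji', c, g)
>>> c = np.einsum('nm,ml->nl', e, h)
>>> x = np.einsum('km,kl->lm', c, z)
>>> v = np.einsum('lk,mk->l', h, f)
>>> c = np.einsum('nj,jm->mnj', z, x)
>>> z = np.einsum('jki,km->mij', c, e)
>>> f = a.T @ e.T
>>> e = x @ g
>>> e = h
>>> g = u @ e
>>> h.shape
(7, 3)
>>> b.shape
(7, 7, 3, 13)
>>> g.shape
(13, 3)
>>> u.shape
(13, 7)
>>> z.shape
(7, 23, 3)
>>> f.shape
(13, 13)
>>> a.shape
(7, 13)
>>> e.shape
(7, 3)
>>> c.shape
(3, 13, 23)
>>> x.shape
(23, 3)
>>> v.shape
(7,)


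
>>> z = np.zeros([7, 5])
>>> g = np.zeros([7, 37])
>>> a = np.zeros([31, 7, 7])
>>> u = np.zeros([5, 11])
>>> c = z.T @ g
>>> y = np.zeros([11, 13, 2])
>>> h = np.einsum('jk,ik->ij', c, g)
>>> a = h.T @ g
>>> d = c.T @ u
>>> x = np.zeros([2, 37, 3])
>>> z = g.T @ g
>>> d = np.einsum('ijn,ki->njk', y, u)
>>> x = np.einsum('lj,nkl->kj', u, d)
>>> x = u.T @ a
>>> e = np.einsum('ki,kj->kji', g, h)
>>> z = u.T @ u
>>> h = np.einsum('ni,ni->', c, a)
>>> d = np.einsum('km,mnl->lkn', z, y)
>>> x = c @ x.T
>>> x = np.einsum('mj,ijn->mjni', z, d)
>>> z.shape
(11, 11)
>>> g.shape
(7, 37)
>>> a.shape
(5, 37)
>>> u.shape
(5, 11)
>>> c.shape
(5, 37)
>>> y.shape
(11, 13, 2)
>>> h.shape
()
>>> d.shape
(2, 11, 13)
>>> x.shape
(11, 11, 13, 2)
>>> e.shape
(7, 5, 37)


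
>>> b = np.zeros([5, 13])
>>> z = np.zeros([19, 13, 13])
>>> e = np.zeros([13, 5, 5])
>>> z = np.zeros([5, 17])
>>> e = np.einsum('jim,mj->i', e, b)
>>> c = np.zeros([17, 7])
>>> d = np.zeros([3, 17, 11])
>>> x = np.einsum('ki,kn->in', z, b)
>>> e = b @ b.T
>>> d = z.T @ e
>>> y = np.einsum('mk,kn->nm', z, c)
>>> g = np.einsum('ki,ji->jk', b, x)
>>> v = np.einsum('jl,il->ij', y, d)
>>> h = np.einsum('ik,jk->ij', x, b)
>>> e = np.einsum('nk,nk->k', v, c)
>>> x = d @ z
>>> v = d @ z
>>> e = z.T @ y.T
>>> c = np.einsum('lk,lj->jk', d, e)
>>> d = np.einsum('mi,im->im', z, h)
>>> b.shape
(5, 13)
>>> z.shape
(5, 17)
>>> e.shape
(17, 7)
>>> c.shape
(7, 5)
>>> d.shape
(17, 5)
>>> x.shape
(17, 17)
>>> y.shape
(7, 5)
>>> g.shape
(17, 5)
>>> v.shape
(17, 17)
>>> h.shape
(17, 5)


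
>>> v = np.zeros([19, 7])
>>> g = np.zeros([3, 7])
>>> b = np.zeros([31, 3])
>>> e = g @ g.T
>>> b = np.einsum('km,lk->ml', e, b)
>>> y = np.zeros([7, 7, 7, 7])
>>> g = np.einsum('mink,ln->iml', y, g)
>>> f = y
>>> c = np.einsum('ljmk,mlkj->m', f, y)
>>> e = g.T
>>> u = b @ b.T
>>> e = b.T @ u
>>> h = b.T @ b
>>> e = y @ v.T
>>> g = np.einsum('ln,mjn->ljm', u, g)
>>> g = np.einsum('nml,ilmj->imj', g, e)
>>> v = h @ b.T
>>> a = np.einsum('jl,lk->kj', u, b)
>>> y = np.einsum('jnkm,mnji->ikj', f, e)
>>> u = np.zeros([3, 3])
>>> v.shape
(31, 3)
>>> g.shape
(7, 7, 19)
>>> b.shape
(3, 31)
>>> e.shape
(7, 7, 7, 19)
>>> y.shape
(19, 7, 7)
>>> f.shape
(7, 7, 7, 7)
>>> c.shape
(7,)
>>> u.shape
(3, 3)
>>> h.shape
(31, 31)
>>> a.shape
(31, 3)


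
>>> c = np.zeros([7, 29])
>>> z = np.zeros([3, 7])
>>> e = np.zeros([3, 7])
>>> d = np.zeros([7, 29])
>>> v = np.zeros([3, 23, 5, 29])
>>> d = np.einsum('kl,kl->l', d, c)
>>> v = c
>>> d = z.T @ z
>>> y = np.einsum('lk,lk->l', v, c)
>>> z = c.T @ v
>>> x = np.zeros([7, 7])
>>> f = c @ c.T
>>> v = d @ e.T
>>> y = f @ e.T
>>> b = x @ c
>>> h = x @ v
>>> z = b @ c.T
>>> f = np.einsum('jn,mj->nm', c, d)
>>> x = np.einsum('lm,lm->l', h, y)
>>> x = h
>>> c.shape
(7, 29)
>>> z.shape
(7, 7)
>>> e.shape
(3, 7)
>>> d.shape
(7, 7)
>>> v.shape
(7, 3)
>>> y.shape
(7, 3)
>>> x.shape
(7, 3)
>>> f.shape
(29, 7)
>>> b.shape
(7, 29)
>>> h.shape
(7, 3)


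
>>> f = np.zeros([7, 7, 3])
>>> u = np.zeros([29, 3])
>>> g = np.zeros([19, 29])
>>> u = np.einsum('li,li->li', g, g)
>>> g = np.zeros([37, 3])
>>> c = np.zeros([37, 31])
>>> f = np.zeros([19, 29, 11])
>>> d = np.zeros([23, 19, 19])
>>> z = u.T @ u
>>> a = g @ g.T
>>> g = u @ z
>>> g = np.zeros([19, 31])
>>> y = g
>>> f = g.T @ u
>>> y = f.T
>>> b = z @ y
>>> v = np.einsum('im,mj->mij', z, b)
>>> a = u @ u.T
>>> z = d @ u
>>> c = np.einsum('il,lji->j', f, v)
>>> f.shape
(31, 29)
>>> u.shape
(19, 29)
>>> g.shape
(19, 31)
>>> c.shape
(29,)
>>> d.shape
(23, 19, 19)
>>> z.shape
(23, 19, 29)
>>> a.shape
(19, 19)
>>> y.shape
(29, 31)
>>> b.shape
(29, 31)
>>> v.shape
(29, 29, 31)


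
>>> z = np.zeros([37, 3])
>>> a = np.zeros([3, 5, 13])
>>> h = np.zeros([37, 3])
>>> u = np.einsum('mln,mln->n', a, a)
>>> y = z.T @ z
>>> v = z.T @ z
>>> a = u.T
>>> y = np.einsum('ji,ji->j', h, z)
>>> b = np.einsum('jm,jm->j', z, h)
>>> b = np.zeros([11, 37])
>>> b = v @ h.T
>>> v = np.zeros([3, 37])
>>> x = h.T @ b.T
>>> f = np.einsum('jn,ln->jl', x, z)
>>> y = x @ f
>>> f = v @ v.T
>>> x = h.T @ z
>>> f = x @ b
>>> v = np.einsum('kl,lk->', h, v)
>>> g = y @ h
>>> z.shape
(37, 3)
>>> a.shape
(13,)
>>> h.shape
(37, 3)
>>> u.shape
(13,)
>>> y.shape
(3, 37)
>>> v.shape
()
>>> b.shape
(3, 37)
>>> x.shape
(3, 3)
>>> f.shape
(3, 37)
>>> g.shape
(3, 3)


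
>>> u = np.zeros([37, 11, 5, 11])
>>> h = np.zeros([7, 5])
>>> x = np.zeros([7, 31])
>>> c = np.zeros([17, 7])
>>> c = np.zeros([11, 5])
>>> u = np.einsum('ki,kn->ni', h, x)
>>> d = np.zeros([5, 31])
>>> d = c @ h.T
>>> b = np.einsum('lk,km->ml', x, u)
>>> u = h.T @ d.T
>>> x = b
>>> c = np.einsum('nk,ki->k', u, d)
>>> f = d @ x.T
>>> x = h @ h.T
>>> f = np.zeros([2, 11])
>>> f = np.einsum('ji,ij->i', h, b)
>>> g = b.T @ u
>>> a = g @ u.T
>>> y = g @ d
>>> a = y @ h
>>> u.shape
(5, 11)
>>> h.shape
(7, 5)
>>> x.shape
(7, 7)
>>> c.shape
(11,)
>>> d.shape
(11, 7)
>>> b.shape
(5, 7)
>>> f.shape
(5,)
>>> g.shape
(7, 11)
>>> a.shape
(7, 5)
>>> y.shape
(7, 7)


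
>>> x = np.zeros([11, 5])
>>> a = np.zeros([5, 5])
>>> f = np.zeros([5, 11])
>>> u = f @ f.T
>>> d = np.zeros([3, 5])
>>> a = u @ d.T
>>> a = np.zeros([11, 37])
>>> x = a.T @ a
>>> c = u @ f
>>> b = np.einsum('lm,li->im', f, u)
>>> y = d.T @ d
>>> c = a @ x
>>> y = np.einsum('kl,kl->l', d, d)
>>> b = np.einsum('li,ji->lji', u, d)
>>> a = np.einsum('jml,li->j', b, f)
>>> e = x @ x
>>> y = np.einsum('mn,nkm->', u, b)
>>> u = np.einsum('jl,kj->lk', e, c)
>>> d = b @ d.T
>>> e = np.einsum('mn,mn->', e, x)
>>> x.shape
(37, 37)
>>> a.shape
(5,)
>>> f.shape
(5, 11)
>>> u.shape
(37, 11)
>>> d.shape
(5, 3, 3)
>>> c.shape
(11, 37)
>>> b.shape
(5, 3, 5)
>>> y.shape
()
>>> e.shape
()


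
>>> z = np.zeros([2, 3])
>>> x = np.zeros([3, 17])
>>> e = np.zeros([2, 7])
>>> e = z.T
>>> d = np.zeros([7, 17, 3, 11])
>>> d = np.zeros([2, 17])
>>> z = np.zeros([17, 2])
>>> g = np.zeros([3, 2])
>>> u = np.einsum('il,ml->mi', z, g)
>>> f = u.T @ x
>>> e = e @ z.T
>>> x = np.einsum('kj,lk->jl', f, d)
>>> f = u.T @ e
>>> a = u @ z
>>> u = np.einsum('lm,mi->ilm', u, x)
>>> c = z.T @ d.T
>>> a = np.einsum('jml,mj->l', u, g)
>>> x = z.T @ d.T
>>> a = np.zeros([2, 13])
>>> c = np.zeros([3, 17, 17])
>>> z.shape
(17, 2)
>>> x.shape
(2, 2)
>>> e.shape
(3, 17)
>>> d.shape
(2, 17)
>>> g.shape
(3, 2)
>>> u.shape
(2, 3, 17)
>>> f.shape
(17, 17)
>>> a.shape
(2, 13)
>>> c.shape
(3, 17, 17)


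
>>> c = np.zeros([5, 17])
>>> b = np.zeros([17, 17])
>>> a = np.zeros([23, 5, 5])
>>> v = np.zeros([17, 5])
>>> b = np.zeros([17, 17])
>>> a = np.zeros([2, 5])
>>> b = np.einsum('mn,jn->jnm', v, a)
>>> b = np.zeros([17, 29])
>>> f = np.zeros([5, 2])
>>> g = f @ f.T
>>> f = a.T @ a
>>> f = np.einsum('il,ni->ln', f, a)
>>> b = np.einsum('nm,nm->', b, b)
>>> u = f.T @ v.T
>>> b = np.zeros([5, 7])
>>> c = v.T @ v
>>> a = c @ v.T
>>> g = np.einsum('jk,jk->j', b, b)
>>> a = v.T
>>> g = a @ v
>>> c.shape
(5, 5)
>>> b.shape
(5, 7)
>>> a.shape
(5, 17)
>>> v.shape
(17, 5)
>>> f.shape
(5, 2)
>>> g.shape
(5, 5)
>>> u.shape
(2, 17)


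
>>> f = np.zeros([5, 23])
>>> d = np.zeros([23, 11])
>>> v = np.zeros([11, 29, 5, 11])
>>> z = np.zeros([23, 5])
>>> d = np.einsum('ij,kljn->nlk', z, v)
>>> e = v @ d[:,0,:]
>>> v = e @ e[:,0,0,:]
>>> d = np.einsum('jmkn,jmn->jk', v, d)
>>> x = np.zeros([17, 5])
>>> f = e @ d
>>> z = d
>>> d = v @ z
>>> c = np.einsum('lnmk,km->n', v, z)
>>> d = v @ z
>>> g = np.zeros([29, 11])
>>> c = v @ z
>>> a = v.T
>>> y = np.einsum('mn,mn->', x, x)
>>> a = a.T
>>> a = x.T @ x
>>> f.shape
(11, 29, 5, 5)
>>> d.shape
(11, 29, 5, 5)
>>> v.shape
(11, 29, 5, 11)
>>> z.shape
(11, 5)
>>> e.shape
(11, 29, 5, 11)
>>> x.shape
(17, 5)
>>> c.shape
(11, 29, 5, 5)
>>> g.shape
(29, 11)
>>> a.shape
(5, 5)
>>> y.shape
()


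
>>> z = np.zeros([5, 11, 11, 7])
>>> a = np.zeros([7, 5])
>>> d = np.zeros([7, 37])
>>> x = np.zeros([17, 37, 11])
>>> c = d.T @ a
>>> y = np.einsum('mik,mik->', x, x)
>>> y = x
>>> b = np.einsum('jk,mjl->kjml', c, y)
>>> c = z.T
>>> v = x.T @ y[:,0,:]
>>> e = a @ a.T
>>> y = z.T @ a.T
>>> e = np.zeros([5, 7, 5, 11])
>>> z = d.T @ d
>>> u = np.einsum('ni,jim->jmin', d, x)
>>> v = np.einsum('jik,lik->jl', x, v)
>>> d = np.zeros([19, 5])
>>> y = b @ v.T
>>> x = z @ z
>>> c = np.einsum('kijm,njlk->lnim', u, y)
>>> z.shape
(37, 37)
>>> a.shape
(7, 5)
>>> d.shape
(19, 5)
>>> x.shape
(37, 37)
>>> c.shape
(17, 5, 11, 7)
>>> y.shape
(5, 37, 17, 17)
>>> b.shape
(5, 37, 17, 11)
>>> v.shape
(17, 11)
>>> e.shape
(5, 7, 5, 11)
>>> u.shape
(17, 11, 37, 7)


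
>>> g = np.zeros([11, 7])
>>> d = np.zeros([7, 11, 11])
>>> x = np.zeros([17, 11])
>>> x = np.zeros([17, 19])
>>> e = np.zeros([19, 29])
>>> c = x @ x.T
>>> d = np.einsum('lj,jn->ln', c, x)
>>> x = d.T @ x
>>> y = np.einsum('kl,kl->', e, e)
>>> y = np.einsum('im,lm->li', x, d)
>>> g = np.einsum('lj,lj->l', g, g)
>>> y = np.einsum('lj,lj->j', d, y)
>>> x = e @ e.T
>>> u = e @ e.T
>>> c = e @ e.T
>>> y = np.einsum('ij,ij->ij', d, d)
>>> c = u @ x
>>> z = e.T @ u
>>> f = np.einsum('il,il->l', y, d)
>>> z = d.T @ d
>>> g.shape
(11,)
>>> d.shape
(17, 19)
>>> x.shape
(19, 19)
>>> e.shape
(19, 29)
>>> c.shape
(19, 19)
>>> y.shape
(17, 19)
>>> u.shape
(19, 19)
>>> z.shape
(19, 19)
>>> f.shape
(19,)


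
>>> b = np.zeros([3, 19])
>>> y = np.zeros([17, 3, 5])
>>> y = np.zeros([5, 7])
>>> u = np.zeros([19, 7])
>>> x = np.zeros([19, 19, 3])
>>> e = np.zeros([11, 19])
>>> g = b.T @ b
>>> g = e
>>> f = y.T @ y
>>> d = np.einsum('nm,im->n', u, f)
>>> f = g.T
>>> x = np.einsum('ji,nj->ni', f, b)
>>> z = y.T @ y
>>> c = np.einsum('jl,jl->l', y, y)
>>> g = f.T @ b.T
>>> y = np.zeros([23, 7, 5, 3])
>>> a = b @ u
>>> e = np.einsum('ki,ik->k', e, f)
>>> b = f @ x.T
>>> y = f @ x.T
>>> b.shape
(19, 3)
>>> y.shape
(19, 3)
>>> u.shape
(19, 7)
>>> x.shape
(3, 11)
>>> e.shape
(11,)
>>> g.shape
(11, 3)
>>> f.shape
(19, 11)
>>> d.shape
(19,)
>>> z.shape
(7, 7)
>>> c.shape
(7,)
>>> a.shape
(3, 7)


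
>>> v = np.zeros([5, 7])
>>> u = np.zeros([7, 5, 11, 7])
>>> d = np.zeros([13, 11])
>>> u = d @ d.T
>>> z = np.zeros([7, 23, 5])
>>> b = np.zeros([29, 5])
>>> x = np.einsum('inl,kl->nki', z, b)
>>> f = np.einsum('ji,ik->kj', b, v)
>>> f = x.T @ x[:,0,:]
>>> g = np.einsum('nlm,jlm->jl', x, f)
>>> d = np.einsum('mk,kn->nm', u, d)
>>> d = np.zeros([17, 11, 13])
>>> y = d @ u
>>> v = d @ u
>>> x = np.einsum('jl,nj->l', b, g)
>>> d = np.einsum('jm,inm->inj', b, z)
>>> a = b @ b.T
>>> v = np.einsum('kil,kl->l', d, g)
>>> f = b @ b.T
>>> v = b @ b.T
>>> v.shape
(29, 29)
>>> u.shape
(13, 13)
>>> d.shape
(7, 23, 29)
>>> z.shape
(7, 23, 5)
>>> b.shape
(29, 5)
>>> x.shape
(5,)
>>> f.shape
(29, 29)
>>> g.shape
(7, 29)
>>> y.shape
(17, 11, 13)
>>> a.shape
(29, 29)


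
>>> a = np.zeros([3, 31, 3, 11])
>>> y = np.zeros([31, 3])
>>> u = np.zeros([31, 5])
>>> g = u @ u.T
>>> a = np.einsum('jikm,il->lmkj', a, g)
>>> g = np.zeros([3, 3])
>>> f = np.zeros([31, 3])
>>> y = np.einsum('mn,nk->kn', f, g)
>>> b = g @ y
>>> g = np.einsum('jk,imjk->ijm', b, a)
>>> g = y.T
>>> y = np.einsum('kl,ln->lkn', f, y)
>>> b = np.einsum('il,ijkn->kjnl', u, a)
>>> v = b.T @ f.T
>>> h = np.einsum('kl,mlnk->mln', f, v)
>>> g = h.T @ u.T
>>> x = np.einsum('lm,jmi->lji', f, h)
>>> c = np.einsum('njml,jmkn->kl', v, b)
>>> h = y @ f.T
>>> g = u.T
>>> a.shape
(31, 11, 3, 3)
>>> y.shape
(3, 31, 3)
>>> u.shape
(31, 5)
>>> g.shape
(5, 31)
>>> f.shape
(31, 3)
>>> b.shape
(3, 11, 3, 5)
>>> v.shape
(5, 3, 11, 31)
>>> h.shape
(3, 31, 31)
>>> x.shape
(31, 5, 11)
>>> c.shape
(3, 31)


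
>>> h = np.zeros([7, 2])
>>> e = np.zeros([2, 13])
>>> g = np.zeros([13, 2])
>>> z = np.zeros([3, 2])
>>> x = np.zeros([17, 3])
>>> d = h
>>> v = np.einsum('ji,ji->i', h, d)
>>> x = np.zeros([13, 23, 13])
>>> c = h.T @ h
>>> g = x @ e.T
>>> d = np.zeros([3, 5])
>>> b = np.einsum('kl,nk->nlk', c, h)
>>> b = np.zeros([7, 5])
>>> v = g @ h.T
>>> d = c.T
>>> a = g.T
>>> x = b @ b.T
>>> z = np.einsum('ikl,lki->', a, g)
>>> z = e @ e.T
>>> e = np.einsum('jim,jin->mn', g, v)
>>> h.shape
(7, 2)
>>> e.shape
(2, 7)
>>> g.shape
(13, 23, 2)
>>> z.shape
(2, 2)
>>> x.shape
(7, 7)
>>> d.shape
(2, 2)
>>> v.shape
(13, 23, 7)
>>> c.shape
(2, 2)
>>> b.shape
(7, 5)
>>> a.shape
(2, 23, 13)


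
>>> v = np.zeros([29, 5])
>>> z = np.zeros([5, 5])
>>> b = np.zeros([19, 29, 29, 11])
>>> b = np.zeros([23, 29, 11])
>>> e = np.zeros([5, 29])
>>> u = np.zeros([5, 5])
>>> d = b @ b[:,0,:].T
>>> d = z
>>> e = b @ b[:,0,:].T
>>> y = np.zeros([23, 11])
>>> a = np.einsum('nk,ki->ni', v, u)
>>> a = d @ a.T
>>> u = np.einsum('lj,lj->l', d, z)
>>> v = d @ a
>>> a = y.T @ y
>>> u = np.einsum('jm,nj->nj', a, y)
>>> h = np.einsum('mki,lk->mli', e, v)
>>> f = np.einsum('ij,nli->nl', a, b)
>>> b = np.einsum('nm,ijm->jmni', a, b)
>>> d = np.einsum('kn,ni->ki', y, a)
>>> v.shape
(5, 29)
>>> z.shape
(5, 5)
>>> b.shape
(29, 11, 11, 23)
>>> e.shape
(23, 29, 23)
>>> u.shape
(23, 11)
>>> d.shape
(23, 11)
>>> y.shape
(23, 11)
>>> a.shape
(11, 11)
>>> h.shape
(23, 5, 23)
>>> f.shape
(23, 29)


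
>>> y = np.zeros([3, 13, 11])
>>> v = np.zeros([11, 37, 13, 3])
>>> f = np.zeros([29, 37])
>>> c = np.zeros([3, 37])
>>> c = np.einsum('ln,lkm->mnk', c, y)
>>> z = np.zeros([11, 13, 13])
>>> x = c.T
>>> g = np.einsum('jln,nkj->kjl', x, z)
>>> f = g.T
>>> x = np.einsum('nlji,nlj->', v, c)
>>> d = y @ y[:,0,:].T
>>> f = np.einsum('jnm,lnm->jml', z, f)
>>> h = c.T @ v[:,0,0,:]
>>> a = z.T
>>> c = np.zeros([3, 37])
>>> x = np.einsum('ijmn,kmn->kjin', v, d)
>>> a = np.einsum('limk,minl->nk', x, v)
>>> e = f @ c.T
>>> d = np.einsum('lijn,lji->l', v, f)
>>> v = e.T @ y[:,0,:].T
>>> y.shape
(3, 13, 11)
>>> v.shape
(3, 13, 3)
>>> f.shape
(11, 13, 37)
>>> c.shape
(3, 37)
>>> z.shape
(11, 13, 13)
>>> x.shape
(3, 37, 11, 3)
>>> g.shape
(13, 13, 37)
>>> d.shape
(11,)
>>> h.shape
(13, 37, 3)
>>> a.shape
(13, 3)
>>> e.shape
(11, 13, 3)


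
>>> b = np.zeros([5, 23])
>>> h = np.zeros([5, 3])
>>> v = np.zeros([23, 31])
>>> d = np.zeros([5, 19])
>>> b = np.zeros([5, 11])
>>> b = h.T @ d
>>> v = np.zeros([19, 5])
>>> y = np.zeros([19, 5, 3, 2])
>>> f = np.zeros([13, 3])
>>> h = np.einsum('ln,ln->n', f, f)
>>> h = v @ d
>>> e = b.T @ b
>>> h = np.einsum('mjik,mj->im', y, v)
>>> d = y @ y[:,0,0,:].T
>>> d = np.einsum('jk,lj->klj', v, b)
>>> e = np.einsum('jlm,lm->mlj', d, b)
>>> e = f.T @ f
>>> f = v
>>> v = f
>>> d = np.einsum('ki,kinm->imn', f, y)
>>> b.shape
(3, 19)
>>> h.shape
(3, 19)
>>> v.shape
(19, 5)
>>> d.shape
(5, 2, 3)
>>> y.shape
(19, 5, 3, 2)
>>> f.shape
(19, 5)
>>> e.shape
(3, 3)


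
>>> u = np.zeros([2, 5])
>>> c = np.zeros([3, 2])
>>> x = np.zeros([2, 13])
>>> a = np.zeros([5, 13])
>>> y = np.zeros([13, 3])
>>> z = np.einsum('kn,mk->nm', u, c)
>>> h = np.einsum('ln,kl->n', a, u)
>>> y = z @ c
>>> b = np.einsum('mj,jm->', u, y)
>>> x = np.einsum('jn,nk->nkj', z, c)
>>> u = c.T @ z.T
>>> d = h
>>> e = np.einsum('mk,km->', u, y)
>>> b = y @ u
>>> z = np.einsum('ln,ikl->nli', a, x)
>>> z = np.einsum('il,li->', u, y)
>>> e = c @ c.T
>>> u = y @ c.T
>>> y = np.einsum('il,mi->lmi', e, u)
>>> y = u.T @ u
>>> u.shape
(5, 3)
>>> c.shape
(3, 2)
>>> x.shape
(3, 2, 5)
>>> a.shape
(5, 13)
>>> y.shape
(3, 3)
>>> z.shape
()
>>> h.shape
(13,)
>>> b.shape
(5, 5)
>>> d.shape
(13,)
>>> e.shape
(3, 3)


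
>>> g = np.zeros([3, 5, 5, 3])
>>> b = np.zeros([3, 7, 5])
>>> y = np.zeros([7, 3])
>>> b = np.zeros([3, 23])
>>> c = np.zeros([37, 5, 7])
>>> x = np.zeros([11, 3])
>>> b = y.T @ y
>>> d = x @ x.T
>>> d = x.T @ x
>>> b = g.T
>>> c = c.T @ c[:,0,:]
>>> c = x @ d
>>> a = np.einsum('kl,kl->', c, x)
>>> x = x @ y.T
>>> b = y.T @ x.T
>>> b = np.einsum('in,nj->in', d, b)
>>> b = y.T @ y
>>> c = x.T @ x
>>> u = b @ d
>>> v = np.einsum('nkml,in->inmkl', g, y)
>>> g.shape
(3, 5, 5, 3)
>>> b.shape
(3, 3)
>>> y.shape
(7, 3)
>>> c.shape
(7, 7)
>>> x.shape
(11, 7)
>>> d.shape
(3, 3)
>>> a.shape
()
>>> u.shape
(3, 3)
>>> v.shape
(7, 3, 5, 5, 3)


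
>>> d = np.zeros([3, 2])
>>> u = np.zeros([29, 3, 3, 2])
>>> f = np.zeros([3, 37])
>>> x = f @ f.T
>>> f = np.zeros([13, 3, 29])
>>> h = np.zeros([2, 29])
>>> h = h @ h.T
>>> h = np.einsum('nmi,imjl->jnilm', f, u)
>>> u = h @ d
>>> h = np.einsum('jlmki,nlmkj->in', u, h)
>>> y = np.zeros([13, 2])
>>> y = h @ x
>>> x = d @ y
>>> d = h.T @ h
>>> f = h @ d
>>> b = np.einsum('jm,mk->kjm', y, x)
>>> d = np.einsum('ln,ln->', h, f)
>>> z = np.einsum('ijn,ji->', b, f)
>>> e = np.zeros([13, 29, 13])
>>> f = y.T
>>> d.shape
()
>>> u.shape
(3, 13, 29, 2, 2)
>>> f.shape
(3, 2)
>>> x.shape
(3, 3)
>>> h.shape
(2, 3)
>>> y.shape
(2, 3)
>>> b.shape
(3, 2, 3)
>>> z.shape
()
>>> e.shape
(13, 29, 13)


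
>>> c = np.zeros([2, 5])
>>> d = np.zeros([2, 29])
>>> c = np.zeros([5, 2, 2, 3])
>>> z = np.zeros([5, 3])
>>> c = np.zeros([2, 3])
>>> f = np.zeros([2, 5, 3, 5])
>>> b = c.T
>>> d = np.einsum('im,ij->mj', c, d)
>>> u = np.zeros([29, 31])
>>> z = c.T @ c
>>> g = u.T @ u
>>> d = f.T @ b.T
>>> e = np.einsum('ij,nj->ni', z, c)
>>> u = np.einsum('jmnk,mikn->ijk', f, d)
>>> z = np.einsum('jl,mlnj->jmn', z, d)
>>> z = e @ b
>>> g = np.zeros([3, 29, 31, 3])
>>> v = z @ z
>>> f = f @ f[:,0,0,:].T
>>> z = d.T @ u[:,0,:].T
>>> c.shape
(2, 3)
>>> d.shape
(5, 3, 5, 3)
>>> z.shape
(3, 5, 3, 3)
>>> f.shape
(2, 5, 3, 2)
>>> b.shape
(3, 2)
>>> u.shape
(3, 2, 5)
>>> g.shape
(3, 29, 31, 3)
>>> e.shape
(2, 3)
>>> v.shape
(2, 2)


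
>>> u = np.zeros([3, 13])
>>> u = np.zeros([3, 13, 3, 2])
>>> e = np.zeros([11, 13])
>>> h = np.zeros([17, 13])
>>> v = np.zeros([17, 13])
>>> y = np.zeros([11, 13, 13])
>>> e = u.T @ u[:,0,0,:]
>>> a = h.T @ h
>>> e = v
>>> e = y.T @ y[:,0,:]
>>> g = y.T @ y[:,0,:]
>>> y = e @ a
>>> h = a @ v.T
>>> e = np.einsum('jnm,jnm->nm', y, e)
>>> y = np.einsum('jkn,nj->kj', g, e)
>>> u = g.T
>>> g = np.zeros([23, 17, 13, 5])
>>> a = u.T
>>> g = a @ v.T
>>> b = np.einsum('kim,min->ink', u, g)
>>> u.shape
(13, 13, 13)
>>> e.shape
(13, 13)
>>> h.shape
(13, 17)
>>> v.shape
(17, 13)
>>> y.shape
(13, 13)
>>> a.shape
(13, 13, 13)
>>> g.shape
(13, 13, 17)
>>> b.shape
(13, 17, 13)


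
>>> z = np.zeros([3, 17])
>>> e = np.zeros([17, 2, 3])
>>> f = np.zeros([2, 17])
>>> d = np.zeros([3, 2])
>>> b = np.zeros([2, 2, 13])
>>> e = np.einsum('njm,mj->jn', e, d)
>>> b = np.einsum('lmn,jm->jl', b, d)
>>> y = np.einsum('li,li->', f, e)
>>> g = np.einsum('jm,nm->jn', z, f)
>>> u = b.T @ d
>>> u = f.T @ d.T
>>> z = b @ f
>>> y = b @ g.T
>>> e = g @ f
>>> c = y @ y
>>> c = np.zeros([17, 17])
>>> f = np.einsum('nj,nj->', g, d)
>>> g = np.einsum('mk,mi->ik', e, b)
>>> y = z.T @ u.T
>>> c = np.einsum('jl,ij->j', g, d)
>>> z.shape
(3, 17)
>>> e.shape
(3, 17)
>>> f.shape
()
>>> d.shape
(3, 2)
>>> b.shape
(3, 2)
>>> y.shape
(17, 17)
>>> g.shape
(2, 17)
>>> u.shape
(17, 3)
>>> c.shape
(2,)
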